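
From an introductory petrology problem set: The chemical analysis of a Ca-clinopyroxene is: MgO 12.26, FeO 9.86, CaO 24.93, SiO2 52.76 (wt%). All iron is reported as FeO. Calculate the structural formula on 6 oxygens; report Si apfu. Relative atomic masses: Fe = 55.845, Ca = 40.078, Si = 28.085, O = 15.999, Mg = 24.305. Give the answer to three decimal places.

MgO (M=40.304): mol = 0.30419; Mg = 0.30419, O = 0.30419.
FeO (M=71.844): mol = 0.13724; Fe = 0.13724, O = 0.13724.
CaO (M=56.077): mol = 0.44457; Ca = 0.44457, O = 0.44457.
SiO2 (M=60.083): mol = 0.87812; Si = 0.87812, O = 1.75624.
ΣO = 2.64224; factor = 6/ΣO = 2.27080.
Si apfu = 0.87812 × 2.27080 = 1.994.

1.994 Si apfu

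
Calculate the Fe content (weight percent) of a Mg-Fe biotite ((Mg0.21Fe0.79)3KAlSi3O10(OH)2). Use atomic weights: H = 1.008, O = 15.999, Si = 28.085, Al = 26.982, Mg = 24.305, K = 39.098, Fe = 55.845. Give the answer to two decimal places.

26.90 weight percent

Formula mass = 0.63·24.305 + 2.37·55.845 + 1·39.098 + 1·26.982 + 3·28.085 + 12·15.999 + 2·1.008 = 492.004 g/mol, of which 132.353 g is Fe.
So Fe makes up 132.353/492.004 = 0.2690 of the mass, i.e. 26.90%.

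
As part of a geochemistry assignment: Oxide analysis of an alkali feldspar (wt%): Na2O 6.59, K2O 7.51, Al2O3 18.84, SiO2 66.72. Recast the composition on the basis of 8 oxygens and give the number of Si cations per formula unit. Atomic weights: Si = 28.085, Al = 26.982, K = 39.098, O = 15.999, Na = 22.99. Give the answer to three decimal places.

Na2O: 6.59/61.979 = 0.10633 mol → 0.21266 mol Na, 0.10633 mol O.
K2O: 7.51/94.195 = 0.07973 mol → 0.15946 mol K, 0.07973 mol O.
Al2O3: 18.84/101.961 = 0.18478 mol → 0.36956 mol Al, 0.55434 mol O.
SiO2: 66.72/60.083 = 1.11046 mol → 1.11046 mol Si, 2.22092 mol O.
Total oxygen = 2.96132 mol. Normalization factor = 8/2.96132 = 2.70150.
Si per 8 O = 1.11046 × 2.70150 = 3.000.

3.000 Si apfu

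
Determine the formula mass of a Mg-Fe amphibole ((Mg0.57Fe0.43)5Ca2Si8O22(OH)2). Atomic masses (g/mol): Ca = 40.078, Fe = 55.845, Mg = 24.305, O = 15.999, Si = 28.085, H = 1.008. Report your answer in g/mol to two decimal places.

M = 2.85·24.305 + 2.15·55.845 + 2·40.078 + 8·28.085 + 24·15.999 + 2·1.008

880.16 g/mol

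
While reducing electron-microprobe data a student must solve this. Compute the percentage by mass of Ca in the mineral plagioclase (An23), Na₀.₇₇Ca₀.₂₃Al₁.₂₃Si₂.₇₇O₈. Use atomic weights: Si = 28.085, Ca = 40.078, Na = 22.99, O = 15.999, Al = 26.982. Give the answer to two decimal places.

3.47 wt%

Formula mass = 0.77*22.99 + 0.23*40.078 + 1.23*26.982 + 2.77*28.085 + 8*15.999 = 265.896 g/mol, of which 9.218 g is Ca.
So Ca makes up 9.218/265.896 = 0.0347 of the mass, i.e. 3.47%.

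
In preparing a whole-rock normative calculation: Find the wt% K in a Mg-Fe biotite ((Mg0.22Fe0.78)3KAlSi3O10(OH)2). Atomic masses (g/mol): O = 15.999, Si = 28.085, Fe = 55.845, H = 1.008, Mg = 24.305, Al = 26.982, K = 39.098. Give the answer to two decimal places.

Molar mass of (Mg0.22Fe0.78)3KAlSi3O10(OH)2: 0.66·24.305 + 2.34·55.845 + 1·39.098 + 1·26.982 + 3·28.085 + 12·15.999 + 2·1.008 = 491.058 g/mol.
Mass of K per formula unit: 1 × 39.098 = 39.098 g.
Weight fraction K = 39.098 / 491.058 = 0.0796.

7.96 mass %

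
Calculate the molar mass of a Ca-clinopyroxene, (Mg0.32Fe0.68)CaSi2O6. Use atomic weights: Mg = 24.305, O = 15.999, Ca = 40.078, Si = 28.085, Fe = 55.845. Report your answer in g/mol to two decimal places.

237.99 g/mol

Mg: 0.32 × 24.305 = 7.7776
Fe: 0.68 × 55.845 = 37.9746
Ca: 1 × 40.078 = 40.0780
Si: 2 × 28.085 = 56.1700
O: 6 × 15.999 = 95.9940
Summing the contributions gives the formula mass.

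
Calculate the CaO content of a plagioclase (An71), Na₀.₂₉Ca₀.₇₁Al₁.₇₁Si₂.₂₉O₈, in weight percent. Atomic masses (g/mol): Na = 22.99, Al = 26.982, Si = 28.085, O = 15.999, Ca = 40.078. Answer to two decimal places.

14.55 wt%

M(Na₀.₂₉Ca₀.₇₁Al₁.₇₁Si₂.₂₉O₈) = 273.568 g/mol; M(CaO) = 56.077 g/mol.
Moles CaO per formula unit = 0.71 Ca ÷ 1 = 0.7100.
CaO fraction = (0.7100 × 56.077) / 273.568 = 39.815/273.568 = 0.1455.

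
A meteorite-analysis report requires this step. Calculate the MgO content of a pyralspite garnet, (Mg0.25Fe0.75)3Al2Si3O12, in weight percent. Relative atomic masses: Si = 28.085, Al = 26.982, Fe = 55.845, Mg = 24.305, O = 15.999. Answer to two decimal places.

6.38 wt%

Molar mass of (Mg0.25Fe0.75)3Al2Si3O12 = 0.75·24.305 + 2.25·55.845 + 2·26.982 + 3·28.085 + 12·15.999 = 474.087 g/mol.
Each formula unit contains 0.75 Mg, equivalent to 0.75/1 = 0.7500 mol MgO.
M(MgO) = 1×24.305 + 1×15.999 = 40.304 g/mol.
Mass of MgO per formula unit = 0.7500 × 40.304 = 30.228 g.
MgO wt% = 30.228 / 474.087 × 100 = 6.38%.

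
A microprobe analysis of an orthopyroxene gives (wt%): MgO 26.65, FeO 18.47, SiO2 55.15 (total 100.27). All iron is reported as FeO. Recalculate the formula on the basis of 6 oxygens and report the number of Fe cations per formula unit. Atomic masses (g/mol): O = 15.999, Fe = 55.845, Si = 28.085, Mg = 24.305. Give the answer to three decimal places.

MgO (M=40.304): mol = 0.66122; Mg = 0.66122, O = 0.66122.
FeO (M=71.844): mol = 0.25708; Fe = 0.25708, O = 0.25708.
SiO2 (M=60.083): mol = 0.91790; Si = 0.91790, O = 1.83580.
ΣO = 2.75410; factor = 6/ΣO = 2.17857.
Fe apfu = 0.25708 × 2.17857 = 0.560.

0.560 Fe apfu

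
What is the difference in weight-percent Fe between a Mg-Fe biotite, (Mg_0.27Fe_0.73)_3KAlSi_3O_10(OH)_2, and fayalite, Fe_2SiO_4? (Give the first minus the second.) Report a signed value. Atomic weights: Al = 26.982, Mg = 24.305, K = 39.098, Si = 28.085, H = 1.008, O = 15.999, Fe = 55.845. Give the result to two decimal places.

M((Mg_0.27Fe_0.73)_3KAlSi_3O_10(OH)_2) = 486.327 g/mol, so wt% Fe = 122.301/486.327 × 100 = 25.15%.
M(Fe_2SiO_4) = 203.771 g/mol, so wt% Fe = 111.690/203.771 × 100 = 54.81%.
25.15 − 54.81 = -29.66 pp.

-29.66 percentage points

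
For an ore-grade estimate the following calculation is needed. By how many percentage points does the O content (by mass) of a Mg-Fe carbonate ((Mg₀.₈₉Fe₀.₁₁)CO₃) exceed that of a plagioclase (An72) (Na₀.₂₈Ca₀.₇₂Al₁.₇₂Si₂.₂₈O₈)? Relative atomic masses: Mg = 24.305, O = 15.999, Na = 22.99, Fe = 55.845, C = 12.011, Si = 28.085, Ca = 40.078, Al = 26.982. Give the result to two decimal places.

O in (Mg₀.₈₉Fe₀.₁₁)CO₃: molar mass 87.782 g/mol; 3×15.999 = 47.997 g → 54.68 wt%.
O in Na₀.₂₈Ca₀.₇₂Al₁.₇₂Si₂.₂₈O₈: molar mass 273.728 g/mol; 8×15.999 = 127.992 g → 46.76 wt%.
Difference = 54.68 − 46.76 = 7.92 percentage points.

7.92 percentage points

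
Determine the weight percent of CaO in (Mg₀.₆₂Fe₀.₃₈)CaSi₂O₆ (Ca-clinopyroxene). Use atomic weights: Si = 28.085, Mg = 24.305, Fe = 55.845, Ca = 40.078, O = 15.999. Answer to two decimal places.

24.54 wt%

M((Mg₀.₆₂Fe₀.₃₈)CaSi₂O₆) = 228.532 g/mol; M(CaO) = 56.077 g/mol.
Moles CaO per formula unit = 1 Ca ÷ 1 = 1.0000.
CaO fraction = (1.0000 × 56.077) / 228.532 = 56.077/228.532 = 0.2454.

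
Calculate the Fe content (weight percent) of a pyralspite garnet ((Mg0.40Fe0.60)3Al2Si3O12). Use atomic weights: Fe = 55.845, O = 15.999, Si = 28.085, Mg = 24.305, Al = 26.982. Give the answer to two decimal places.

21.86 weight percent

Formula mass = 1.20×24.305 + 1.80×55.845 + 2×26.982 + 3×28.085 + 12×15.999 = 459.894 g/mol, of which 100.521 g is Fe.
So Fe makes up 100.521/459.894 = 0.2186 of the mass, i.e. 21.86%.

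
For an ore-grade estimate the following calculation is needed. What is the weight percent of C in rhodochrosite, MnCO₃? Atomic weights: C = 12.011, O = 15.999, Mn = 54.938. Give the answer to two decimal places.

10.45 wt%

Formula mass = 1·54.938 + 1·12.011 + 3·15.999 = 114.946 g/mol, of which 12.011 g is C.
So C makes up 12.011/114.946 = 0.1045 of the mass, i.e. 10.45%.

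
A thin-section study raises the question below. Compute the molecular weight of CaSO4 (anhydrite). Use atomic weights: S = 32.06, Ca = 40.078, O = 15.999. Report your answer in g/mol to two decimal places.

136.13 g/mol

Ca: 1 × 40.078 = 40.0780
S: 1 × 32.06 = 32.0600
O: 4 × 15.999 = 63.9960
Summing the contributions gives the formula mass.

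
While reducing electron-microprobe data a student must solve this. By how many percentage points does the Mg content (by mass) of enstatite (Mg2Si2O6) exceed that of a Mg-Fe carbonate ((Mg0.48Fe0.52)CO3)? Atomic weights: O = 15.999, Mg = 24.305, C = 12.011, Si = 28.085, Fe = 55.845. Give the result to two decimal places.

Mg in Mg2Si2O6: molar mass 200.774 g/mol; 2×24.305 = 48.610 g → 24.21 wt%.
Mg in (Mg0.48Fe0.52)CO3: molar mass 100.714 g/mol; 0.48×24.305 = 11.666 g → 11.58 wt%.
Difference = 24.21 − 11.58 = 12.63 percentage points.

12.63 percentage points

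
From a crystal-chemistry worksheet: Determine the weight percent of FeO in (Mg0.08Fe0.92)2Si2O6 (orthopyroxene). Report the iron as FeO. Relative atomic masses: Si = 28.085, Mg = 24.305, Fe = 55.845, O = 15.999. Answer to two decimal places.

51.08 wt%

Formula mass = 258.808 g/mol.
1.84 Fe → 1.8400 mol FeO per formula unit; M(FeO) = 71.844, so FeO mass = 132.193 g.
132.193/258.808 × 100 = 51.08 wt%.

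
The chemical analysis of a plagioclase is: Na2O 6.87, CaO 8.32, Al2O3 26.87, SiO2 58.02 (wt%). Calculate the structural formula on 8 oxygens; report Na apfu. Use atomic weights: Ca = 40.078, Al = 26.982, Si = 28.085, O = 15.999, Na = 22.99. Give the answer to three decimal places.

0.595 Na apfu

6.87 wt% Na2O ÷ 61.979 g/mol = 0.11084 mol, giving 0.22168 Na and 0.11084 O.
8.32 wt% CaO ÷ 56.077 g/mol = 0.14837 mol, giving 0.14837 Ca and 0.14837 O.
26.87 wt% Al2O3 ÷ 101.961 g/mol = 0.26353 mol, giving 0.52706 Al and 0.79059 O.
58.02 wt% SiO2 ÷ 60.083 g/mol = 0.96566 mol, giving 0.96566 Si and 1.93132 O.
Oxygen sums to 2.98112; scaling by 8/2.98112 = 2.68356 puts the formula on 8 O.
Na: 0.22168 × 2.68356 = 0.595 atoms per formula unit.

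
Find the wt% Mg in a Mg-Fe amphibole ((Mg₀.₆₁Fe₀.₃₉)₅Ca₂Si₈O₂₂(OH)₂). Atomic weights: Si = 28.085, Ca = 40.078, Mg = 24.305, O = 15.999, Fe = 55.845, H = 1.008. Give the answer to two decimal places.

8.48 wt%

Molar mass of (Mg₀.₆₁Fe₀.₃₉)₅Ca₂Si₈O₂₂(OH)₂: 3.05*24.305 + 1.95*55.845 + 2*40.078 + 8*28.085 + 24*15.999 + 2*1.008 = 873.856 g/mol.
Mass of Mg per formula unit: 3.05 × 24.305 = 74.130 g.
Weight fraction Mg = 74.130 / 873.856 = 0.0848.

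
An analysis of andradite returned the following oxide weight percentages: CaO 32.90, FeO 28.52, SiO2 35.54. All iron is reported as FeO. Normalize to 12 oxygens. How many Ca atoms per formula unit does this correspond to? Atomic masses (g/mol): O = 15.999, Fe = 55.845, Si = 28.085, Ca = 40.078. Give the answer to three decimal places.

CaO: 32.90/56.077 = 0.58669 mol → 0.58669 mol Ca, 0.58669 mol O.
FeO: 28.52/71.844 = 0.39697 mol → 0.39697 mol Fe, 0.39697 mol O.
SiO2: 35.54/60.083 = 0.59152 mol → 0.59152 mol Si, 1.18304 mol O.
Total oxygen = 2.16670 mol. Normalization factor = 12/2.16670 = 5.53838.
Ca per 12 O = 0.58669 × 5.53838 = 3.249.

3.249 Ca apfu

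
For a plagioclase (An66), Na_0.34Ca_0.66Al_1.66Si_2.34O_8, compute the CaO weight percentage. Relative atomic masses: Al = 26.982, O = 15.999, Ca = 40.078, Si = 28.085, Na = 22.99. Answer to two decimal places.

Formula mass = 272.769 g/mol.
0.66 Ca → 0.6600 mol CaO per formula unit; M(CaO) = 56.077, so CaO mass = 37.011 g.
37.011/272.769 × 100 = 13.57 wt%.

13.57 wt%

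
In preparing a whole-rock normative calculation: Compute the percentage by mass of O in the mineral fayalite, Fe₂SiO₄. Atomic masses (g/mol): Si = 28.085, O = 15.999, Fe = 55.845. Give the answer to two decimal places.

31.41 wt%

M(Fe₂SiO₄) = 203.771 g/mol.
O contributes 4 × 15.999 = 63.996 g per mole.
63.996/203.771 = 0.3141 → 31.41%.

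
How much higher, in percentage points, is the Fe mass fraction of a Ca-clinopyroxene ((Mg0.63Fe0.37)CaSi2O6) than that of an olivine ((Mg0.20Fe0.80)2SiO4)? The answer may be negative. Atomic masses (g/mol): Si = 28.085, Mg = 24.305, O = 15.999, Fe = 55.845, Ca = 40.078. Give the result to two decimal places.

First mineral: 20.663 g Fe in 228.217 g formula = 9.05 wt% Fe.
Second mineral: 89.352 g Fe in 191.155 g formula = 46.74 wt% Fe.
9.05% − 46.74% gives a difference of -37.69 percentage points.

-37.69 percentage points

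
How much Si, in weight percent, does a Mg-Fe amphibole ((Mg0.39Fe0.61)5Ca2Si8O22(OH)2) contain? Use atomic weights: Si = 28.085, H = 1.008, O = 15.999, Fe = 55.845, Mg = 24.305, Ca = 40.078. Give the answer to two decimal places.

Molar mass of (Mg0.39Fe0.61)5Ca2Si8O22(OH)2: 1.95×24.305 + 3.05×55.845 + 2×40.078 + 8×28.085 + 24×15.999 + 2×1.008 = 908.550 g/mol.
Mass of Si per formula unit: 8 × 28.085 = 224.680 g.
Weight fraction Si = 224.680 / 908.550 = 0.2473.

24.73 weight percent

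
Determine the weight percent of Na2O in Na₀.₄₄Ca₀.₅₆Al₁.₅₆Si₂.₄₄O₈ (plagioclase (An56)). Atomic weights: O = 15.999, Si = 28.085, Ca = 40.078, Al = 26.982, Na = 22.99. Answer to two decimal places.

M(Na₀.₄₄Ca₀.₅₆Al₁.₅₆Si₂.₄₄O₈) = 271.171 g/mol; M(Na2O) = 61.979 g/mol.
Moles Na2O per formula unit = 0.44 Na ÷ 2 = 0.2200.
Na2O fraction = (0.2200 × 61.979) / 271.171 = 13.635/271.171 = 0.0503.

5.03 wt%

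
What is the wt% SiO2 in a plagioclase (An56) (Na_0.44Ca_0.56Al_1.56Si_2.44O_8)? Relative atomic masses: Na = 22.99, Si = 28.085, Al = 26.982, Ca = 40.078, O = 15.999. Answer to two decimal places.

Molar mass of Na_0.44Ca_0.56Al_1.56Si_2.44O_8 = 0.44*22.99 + 0.56*40.078 + 1.56*26.982 + 2.44*28.085 + 8*15.999 = 271.171 g/mol.
Each formula unit contains 2.44 Si, equivalent to 2.44/1 = 2.4400 mol SiO2.
M(SiO2) = 1×28.085 + 2×15.999 = 60.083 g/mol.
Mass of SiO2 per formula unit = 2.4400 × 60.083 = 146.603 g.
SiO2 wt% = 146.603 / 271.171 × 100 = 54.06%.

54.06 wt%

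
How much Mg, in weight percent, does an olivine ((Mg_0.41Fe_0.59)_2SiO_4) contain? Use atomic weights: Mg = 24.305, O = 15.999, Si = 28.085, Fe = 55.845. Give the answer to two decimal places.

M((Mg_0.41Fe_0.59)_2SiO_4) = 177.908 g/mol.
Mg contributes 0.82 × 24.305 = 19.930 g per mole.
19.930/177.908 = 0.1120 → 11.20%.

11.20 weight percent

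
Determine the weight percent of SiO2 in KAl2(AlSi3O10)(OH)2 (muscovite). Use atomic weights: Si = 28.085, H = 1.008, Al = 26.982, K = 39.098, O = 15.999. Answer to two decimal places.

45.25 wt%

Molar mass of KAl2(AlSi3O10)(OH)2 = 1×39.098 + 3×26.982 + 3×28.085 + 12×15.999 + 2×1.008 = 398.303 g/mol.
Each formula unit contains 3 Si, equivalent to 3/1 = 3.0000 mol SiO2.
M(SiO2) = 1×28.085 + 2×15.999 = 60.083 g/mol.
Mass of SiO2 per formula unit = 3.0000 × 60.083 = 180.249 g.
SiO2 wt% = 180.249 / 398.303 × 100 = 45.25%.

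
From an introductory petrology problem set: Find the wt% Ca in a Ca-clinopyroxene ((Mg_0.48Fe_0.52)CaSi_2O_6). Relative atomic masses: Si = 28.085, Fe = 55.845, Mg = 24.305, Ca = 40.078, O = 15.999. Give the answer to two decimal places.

M((Mg_0.48Fe_0.52)CaSi_2O_6) = 232.948 g/mol.
Ca contributes 1 × 40.078 = 40.078 g per mole.
40.078/232.948 = 0.1720 → 17.20%.

17.20 wt%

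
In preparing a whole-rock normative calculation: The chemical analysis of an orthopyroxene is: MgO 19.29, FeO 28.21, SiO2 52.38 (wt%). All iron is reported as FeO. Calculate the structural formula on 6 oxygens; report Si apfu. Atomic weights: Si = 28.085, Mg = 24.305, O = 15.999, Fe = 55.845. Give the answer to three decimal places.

2.000 Si apfu

MgO (M=40.304): mol = 0.47861; Mg = 0.47861, O = 0.47861.
FeO (M=71.844): mol = 0.39266; Fe = 0.39266, O = 0.39266.
SiO2 (M=60.083): mol = 0.87179; Si = 0.87179, O = 1.74358.
ΣO = 2.61485; factor = 6/ΣO = 2.29459.
Si apfu = 0.87179 × 2.29459 = 2.000.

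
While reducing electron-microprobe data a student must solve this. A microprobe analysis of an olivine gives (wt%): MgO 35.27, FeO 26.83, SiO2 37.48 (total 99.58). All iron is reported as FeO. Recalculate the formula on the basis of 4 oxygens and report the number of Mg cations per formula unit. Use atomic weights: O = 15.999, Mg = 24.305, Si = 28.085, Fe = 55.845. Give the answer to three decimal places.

1.402 Mg apfu

MgO (M=40.304): mol = 0.87510; Mg = 0.87510, O = 0.87510.
FeO (M=71.844): mol = 0.37345; Fe = 0.37345, O = 0.37345.
SiO2 (M=60.083): mol = 0.62380; Si = 0.62380, O = 1.24760.
ΣO = 2.49615; factor = 4/ΣO = 1.60247.
Mg apfu = 0.87510 × 1.60247 = 1.402.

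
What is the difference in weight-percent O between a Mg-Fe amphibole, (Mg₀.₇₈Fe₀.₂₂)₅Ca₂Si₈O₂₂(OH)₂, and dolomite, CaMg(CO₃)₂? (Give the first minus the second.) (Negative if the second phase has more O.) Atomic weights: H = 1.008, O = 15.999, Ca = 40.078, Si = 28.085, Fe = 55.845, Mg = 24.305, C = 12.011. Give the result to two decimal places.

M((Mg₀.₇₈Fe₀.₂₂)₅Ca₂Si₈O₂₂(OH)₂) = 847.047 g/mol, so wt% O = 383.976/847.047 × 100 = 45.33%.
M(CaMg(CO₃)₂) = 184.399 g/mol, so wt% O = 95.994/184.399 × 100 = 52.06%.
45.33 − 52.06 = -6.73 pp.

-6.73 percentage points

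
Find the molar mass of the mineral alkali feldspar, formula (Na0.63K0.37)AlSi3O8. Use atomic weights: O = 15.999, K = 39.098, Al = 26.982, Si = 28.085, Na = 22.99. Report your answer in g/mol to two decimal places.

268.18 g/mol

Na: 0.63 × 22.99 = 14.4837
K: 0.37 × 39.098 = 14.4663
Al: 1 × 26.982 = 26.9820
Si: 3 × 28.085 = 84.2550
O: 8 × 15.999 = 127.9920
Summing the contributions gives the formula mass.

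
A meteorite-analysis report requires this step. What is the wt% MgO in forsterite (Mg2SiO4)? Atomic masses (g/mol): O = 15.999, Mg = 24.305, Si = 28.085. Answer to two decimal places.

57.29 wt%

Formula mass = 140.691 g/mol.
2 Mg → 2.0000 mol MgO per formula unit; M(MgO) = 40.304, so MgO mass = 80.608 g.
80.608/140.691 × 100 = 57.29 wt%.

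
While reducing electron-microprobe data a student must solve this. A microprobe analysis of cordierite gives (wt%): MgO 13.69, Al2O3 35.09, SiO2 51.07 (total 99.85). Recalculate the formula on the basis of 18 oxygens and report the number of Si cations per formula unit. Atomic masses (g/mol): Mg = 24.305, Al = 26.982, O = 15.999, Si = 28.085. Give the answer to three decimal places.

4.980 Si apfu

13.69 wt% MgO ÷ 40.304 g/mol = 0.33967 mol, giving 0.33967 Mg and 0.33967 O.
35.09 wt% Al2O3 ÷ 101.961 g/mol = 0.34415 mol, giving 0.68830 Al and 1.03245 O.
51.07 wt% SiO2 ÷ 60.083 g/mol = 0.84999 mol, giving 0.84999 Si and 1.69998 O.
Oxygen sums to 3.07210; scaling by 18/3.07210 = 5.85918 puts the formula on 18 O.
Si: 0.84999 × 5.85918 = 4.980 atoms per formula unit.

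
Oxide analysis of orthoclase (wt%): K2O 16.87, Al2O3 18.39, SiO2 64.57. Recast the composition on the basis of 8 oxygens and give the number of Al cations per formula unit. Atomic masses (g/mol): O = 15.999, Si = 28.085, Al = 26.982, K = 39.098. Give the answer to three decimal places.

K2O: 16.87/94.195 = 0.17910 mol → 0.35820 mol K, 0.17910 mol O.
Al2O3: 18.39/101.961 = 0.18036 mol → 0.36072 mol Al, 0.54108 mol O.
SiO2: 64.57/60.083 = 1.07468 mol → 1.07468 mol Si, 2.14936 mol O.
Total oxygen = 2.86954 mol. Normalization factor = 8/2.86954 = 2.78790.
Al per 8 O = 0.36072 × 2.78790 = 1.006.

1.006 Al apfu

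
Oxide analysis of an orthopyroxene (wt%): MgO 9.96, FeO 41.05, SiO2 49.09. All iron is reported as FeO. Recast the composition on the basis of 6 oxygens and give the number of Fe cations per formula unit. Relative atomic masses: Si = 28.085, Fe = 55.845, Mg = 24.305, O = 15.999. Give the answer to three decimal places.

1.398 Fe apfu

9.96 wt% MgO ÷ 40.304 g/mol = 0.24712 mol, giving 0.24712 Mg and 0.24712 O.
41.05 wt% FeO ÷ 71.844 g/mol = 0.57138 mol, giving 0.57138 Fe and 0.57138 O.
49.09 wt% SiO2 ÷ 60.083 g/mol = 0.81704 mol, giving 0.81704 Si and 1.63408 O.
Oxygen sums to 2.45258; scaling by 6/2.45258 = 2.44640 puts the formula on 6 O.
Fe: 0.57138 × 2.44640 = 1.398 atoms per formula unit.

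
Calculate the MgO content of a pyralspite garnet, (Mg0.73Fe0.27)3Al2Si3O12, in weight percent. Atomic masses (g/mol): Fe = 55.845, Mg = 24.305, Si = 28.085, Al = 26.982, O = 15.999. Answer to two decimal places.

20.59 wt%

M((Mg0.73Fe0.27)3Al2Si3O12) = 428.669 g/mol; M(MgO) = 40.304 g/mol.
Moles MgO per formula unit = 2.19 Mg ÷ 1 = 2.1900.
MgO fraction = (2.1900 × 40.304) / 428.669 = 88.266/428.669 = 0.2059.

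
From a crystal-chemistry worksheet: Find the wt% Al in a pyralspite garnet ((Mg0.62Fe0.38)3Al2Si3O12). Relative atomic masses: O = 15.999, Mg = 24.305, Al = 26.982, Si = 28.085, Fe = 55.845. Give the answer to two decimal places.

12.29 wt%

Formula mass = 1.86·24.305 + 1.14·55.845 + 2·26.982 + 3·28.085 + 12·15.999 = 439.078 g/mol, of which 53.964 g is Al.
So Al makes up 53.964/439.078 = 0.1229 of the mass, i.e. 12.29%.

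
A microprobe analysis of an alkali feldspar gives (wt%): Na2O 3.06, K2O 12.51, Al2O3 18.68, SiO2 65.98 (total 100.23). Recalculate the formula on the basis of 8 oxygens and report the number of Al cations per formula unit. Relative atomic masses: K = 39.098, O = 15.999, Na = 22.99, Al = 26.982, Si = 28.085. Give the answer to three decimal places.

Na2O (M=61.979): mol = 0.04937; Na = 0.09874, O = 0.04937.
K2O (M=94.195): mol = 0.13281; K = 0.26562, O = 0.13281.
Al2O3 (M=101.961): mol = 0.18321; Al = 0.36642, O = 0.54963.
SiO2 (M=60.083): mol = 1.09815; Si = 1.09815, O = 2.19630.
ΣO = 2.92811; factor = 8/ΣO = 2.73214.
Al apfu = 0.36642 × 2.73214 = 1.001.

1.001 Al apfu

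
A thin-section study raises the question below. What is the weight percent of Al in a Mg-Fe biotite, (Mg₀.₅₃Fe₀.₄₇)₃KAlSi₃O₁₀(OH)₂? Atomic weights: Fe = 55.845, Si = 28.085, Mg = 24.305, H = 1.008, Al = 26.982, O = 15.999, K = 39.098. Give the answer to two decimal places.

5.84 wt%

M((Mg₀.₅₃Fe₀.₄₇)₃KAlSi₃O₁₀(OH)₂) = 461.725 g/mol.
Al contributes 1 × 26.982 = 26.982 g per mole.
26.982/461.725 = 0.0584 → 5.84%.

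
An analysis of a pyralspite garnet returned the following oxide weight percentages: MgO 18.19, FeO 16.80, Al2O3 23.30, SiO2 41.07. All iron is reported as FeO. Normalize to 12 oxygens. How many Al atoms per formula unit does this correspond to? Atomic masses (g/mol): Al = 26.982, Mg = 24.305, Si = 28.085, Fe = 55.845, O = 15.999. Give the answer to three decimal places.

MgO (M=40.304): mol = 0.45132; Mg = 0.45132, O = 0.45132.
FeO (M=71.844): mol = 0.23384; Fe = 0.23384, O = 0.23384.
Al2O3 (M=101.961): mol = 0.22852; Al = 0.45704, O = 0.68556.
SiO2 (M=60.083): mol = 0.68355; Si = 0.68355, O = 1.36710.
ΣO = 2.73782; factor = 12/ΣO = 4.38305.
Al apfu = 0.45704 × 4.38305 = 2.003.

2.003 Al apfu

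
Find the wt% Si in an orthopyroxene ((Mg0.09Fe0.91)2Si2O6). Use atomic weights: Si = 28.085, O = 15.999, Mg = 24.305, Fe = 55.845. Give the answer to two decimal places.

21.76 mass %

Molar mass of (Mg0.09Fe0.91)2Si2O6: 0.18×24.305 + 1.82×55.845 + 2×28.085 + 6×15.999 = 258.177 g/mol.
Mass of Si per formula unit: 2 × 28.085 = 56.170 g.
Weight fraction Si = 56.170 / 258.177 = 0.2176.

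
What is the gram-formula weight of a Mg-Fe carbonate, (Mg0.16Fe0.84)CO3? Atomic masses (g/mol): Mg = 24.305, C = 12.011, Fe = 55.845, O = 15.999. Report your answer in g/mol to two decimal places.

110.81 g/mol

M = 0.16×24.305 + 0.84×55.845 + 1×12.011 + 3×15.999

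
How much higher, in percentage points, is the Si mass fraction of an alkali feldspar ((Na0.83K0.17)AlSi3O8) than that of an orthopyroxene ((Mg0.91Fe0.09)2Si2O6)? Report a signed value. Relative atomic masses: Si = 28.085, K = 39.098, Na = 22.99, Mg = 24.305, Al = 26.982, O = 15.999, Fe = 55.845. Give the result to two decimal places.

4.59 percentage points

M((Na0.83K0.17)AlSi3O8) = 264.957 g/mol, so wt% Si = 84.255/264.957 × 100 = 31.80%.
M((Mg0.91Fe0.09)2Si2O6) = 206.451 g/mol, so wt% Si = 56.170/206.451 × 100 = 27.21%.
31.80 − 27.21 = 4.59 pp.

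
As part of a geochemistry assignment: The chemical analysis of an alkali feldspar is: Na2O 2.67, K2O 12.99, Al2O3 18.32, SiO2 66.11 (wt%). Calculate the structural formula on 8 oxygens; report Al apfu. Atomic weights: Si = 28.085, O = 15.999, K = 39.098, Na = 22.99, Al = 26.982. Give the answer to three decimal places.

0.984 Al apfu

Na2O (M=61.979): mol = 0.04308; Na = 0.08616, O = 0.04308.
K2O (M=94.195): mol = 0.13791; K = 0.27582, O = 0.13791.
Al2O3 (M=101.961): mol = 0.17968; Al = 0.35936, O = 0.53904.
SiO2 (M=60.083): mol = 1.10031; Si = 1.10031, O = 2.20062.
ΣO = 2.92065; factor = 8/ΣO = 2.73912.
Al apfu = 0.35936 × 2.73912 = 0.984.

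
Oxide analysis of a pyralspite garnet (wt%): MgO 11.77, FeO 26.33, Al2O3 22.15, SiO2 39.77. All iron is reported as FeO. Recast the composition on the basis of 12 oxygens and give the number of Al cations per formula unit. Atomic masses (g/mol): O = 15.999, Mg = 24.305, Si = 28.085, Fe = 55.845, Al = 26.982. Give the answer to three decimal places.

1.979 Al apfu

MgO (M=40.304): mol = 0.29203; Mg = 0.29203, O = 0.29203.
FeO (M=71.844): mol = 0.36649; Fe = 0.36649, O = 0.36649.
Al2O3 (M=101.961): mol = 0.21724; Al = 0.43448, O = 0.65172.
SiO2 (M=60.083): mol = 0.66192; Si = 0.66192, O = 1.32384.
ΣO = 2.63408; factor = 12/ΣO = 4.55567.
Al apfu = 0.43448 × 4.55567 = 1.979.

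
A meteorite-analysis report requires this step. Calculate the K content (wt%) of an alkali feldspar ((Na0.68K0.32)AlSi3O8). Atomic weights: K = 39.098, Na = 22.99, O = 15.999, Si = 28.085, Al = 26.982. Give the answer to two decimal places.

4.68 wt%

Formula mass = 0.68*22.99 + 0.32*39.098 + 1*26.982 + 3*28.085 + 8*15.999 = 267.374 g/mol, of which 12.511 g is K.
So K makes up 12.511/267.374 = 0.0468 of the mass, i.e. 4.68%.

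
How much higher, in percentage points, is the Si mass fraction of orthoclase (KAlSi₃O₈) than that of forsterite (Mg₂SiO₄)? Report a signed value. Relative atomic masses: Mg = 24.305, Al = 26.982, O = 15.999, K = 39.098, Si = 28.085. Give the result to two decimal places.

Si in KAlSi₃O₈: molar mass 278.327 g/mol; 3×28.085 = 84.255 g → 30.27 wt%.
Si in Mg₂SiO₄: molar mass 140.691 g/mol; 1×28.085 = 28.085 g → 19.96 wt%.
Difference = 30.27 − 19.96 = 10.31 percentage points.

10.31 percentage points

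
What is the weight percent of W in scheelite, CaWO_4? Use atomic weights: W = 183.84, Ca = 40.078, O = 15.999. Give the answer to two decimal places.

63.85 weight percent

Formula mass = 1×40.078 + 1×183.84 + 4×15.999 = 287.914 g/mol, of which 183.840 g is W.
So W makes up 183.840/287.914 = 0.6385 of the mass, i.e. 63.85%.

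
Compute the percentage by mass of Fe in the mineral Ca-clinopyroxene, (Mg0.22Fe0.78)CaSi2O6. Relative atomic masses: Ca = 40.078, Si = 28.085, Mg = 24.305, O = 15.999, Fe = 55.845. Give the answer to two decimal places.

Molar mass of (Mg0.22Fe0.78)CaSi2O6: 0.22·24.305 + 0.78·55.845 + 1·40.078 + 2·28.085 + 6·15.999 = 241.148 g/mol.
Mass of Fe per formula unit: 0.78 × 55.845 = 43.559 g.
Weight fraction Fe = 43.559 / 241.148 = 0.1806.

18.06 weight percent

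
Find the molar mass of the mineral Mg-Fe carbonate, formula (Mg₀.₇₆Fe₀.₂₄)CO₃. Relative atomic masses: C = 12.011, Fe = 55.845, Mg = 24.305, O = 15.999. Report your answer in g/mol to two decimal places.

The formula mass is the sum 0.76×24.305 + 0.24×55.845 + 1×12.011 + 3×15.999.

91.88 g/mol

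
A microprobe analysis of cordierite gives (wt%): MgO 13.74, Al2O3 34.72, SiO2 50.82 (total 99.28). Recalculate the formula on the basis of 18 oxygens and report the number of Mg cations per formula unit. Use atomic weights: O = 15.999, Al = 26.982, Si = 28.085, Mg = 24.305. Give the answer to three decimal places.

MgO (M=40.304): mol = 0.34091; Mg = 0.34091, O = 0.34091.
Al2O3 (M=101.961): mol = 0.34052; Al = 0.68104, O = 1.02156.
SiO2 (M=60.083): mol = 0.84583; Si = 0.84583, O = 1.69166.
ΣO = 3.05413; factor = 18/ΣO = 5.89366.
Mg apfu = 0.34091 × 5.89366 = 2.009.

2.009 Mg apfu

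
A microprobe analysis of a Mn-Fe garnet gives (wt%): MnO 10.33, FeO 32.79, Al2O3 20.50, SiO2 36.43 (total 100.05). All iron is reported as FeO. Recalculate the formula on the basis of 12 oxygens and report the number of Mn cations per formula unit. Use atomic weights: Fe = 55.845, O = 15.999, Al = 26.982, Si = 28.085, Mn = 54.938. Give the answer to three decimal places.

10.33 wt% MnO ÷ 70.937 g/mol = 0.14562 mol, giving 0.14562 Mn and 0.14562 O.
32.79 wt% FeO ÷ 71.844 g/mol = 0.45641 mol, giving 0.45641 Fe and 0.45641 O.
20.50 wt% Al2O3 ÷ 101.961 g/mol = 0.20106 mol, giving 0.40212 Al and 0.60318 O.
36.43 wt% SiO2 ÷ 60.083 g/mol = 0.60633 mol, giving 0.60633 Si and 1.21266 O.
Oxygen sums to 2.41787; scaling by 12/2.41787 = 4.96305 puts the formula on 12 O.
Mn: 0.14562 × 4.96305 = 0.723 atoms per formula unit.

0.723 Mn apfu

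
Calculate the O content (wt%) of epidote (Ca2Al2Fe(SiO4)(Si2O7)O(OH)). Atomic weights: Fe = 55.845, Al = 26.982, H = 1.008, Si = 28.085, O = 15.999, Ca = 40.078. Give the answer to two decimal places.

M(Ca2Al2Fe(SiO4)(Si2O7)O(OH)) = 483.215 g/mol.
O contributes 13 × 15.999 = 207.987 g per mole.
207.987/483.215 = 0.4304 → 43.04%.

43.04 wt%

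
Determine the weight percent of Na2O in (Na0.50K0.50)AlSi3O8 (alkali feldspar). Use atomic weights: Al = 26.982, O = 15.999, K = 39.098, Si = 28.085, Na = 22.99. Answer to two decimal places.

Formula mass = 270.273 g/mol.
0.50 Na → 0.2500 mol Na2O per formula unit; M(Na2O) = 61.979, so Na2O mass = 15.495 g.
15.495/270.273 × 100 = 5.73 wt%.

5.73 wt%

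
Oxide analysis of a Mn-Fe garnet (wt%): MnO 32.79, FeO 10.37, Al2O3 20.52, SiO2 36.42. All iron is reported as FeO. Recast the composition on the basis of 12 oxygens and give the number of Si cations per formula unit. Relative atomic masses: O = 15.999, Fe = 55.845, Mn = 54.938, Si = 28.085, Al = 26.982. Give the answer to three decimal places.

3.002 Si apfu

MnO: 32.79/70.937 = 0.46224 mol → 0.46224 mol Mn, 0.46224 mol O.
FeO: 10.37/71.844 = 0.14434 mol → 0.14434 mol Fe, 0.14434 mol O.
Al2O3: 20.52/101.961 = 0.20125 mol → 0.40250 mol Al, 0.60375 mol O.
SiO2: 36.42/60.083 = 0.60616 mol → 0.60616 mol Si, 1.21232 mol O.
Total oxygen = 2.42265 mol. Normalization factor = 12/2.42265 = 4.95325.
Si per 12 O = 0.60616 × 4.95325 = 3.002.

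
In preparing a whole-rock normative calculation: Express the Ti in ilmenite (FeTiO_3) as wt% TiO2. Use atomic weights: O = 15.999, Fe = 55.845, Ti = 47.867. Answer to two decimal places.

52.64 wt%

Molar mass of FeTiO_3 = 1×55.845 + 1×47.867 + 3×15.999 = 151.709 g/mol.
Each formula unit contains 1 Ti, equivalent to 1/1 = 1.0000 mol TiO2.
M(TiO2) = 1×47.867 + 2×15.999 = 79.865 g/mol.
Mass of TiO2 per formula unit = 1.0000 × 79.865 = 79.865 g.
TiO2 wt% = 79.865 / 151.709 × 100 = 52.64%.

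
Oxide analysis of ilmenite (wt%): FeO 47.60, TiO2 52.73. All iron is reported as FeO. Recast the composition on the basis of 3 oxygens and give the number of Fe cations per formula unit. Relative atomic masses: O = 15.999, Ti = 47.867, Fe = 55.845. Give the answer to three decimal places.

FeO: 47.60/71.844 = 0.66255 mol → 0.66255 mol Fe, 0.66255 mol O.
TiO2: 52.73/79.865 = 0.66024 mol → 0.66024 mol Ti, 1.32048 mol O.
Total oxygen = 1.98303 mol. Normalization factor = 3/1.98303 = 1.51284.
Fe per 3 O = 0.66255 × 1.51284 = 1.002.

1.002 Fe apfu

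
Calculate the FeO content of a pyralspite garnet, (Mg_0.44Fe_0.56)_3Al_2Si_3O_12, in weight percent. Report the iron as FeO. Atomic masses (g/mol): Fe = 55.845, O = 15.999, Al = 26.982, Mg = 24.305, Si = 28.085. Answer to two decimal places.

26.46 wt%

M((Mg_0.44Fe_0.56)_3Al_2Si_3O_12) = 456.109 g/mol; M(FeO) = 71.844 g/mol.
Moles FeO per formula unit = 1.68 Fe ÷ 1 = 1.6800.
FeO fraction = (1.6800 × 71.844) / 456.109 = 120.698/456.109 = 0.2646.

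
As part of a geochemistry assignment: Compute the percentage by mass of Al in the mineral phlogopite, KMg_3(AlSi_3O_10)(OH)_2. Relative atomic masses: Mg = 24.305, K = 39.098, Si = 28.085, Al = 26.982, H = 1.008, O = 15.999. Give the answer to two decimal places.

6.47 wt%

Molar mass of KMg_3(AlSi_3O_10)(OH)_2: 1*39.098 + 3*24.305 + 1*26.982 + 3*28.085 + 12*15.999 + 2*1.008 = 417.254 g/mol.
Mass of Al per formula unit: 1 × 26.982 = 26.982 g.
Weight fraction Al = 26.982 / 417.254 = 0.0647.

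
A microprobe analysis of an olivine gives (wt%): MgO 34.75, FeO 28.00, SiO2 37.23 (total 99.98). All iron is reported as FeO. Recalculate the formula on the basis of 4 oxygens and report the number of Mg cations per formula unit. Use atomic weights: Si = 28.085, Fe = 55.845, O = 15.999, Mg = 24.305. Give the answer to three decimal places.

34.75 wt% MgO ÷ 40.304 g/mol = 0.86220 mol, giving 0.86220 Mg and 0.86220 O.
28.00 wt% FeO ÷ 71.844 g/mol = 0.38973 mol, giving 0.38973 Fe and 0.38973 O.
37.23 wt% SiO2 ÷ 60.083 g/mol = 0.61964 mol, giving 0.61964 Si and 1.23928 O.
Oxygen sums to 2.49121; scaling by 4/2.49121 = 1.60565 puts the formula on 4 O.
Mg: 0.86220 × 1.60565 = 1.384 atoms per formula unit.

1.384 Mg apfu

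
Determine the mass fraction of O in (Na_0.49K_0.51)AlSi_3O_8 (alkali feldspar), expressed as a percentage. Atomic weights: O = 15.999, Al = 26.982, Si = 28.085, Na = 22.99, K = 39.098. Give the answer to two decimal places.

M((Na_0.49K_0.51)AlSi_3O_8) = 270.434 g/mol.
O contributes 8 × 15.999 = 127.992 g per mole.
127.992/270.434 = 0.4733 → 47.33%.

47.33 mass %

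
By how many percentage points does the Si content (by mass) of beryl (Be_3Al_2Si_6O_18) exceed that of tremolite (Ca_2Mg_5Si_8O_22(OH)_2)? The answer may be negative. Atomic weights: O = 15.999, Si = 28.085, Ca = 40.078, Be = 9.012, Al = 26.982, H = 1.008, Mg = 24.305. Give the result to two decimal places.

First mineral: 168.510 g Si in 537.492 g formula = 31.35 wt% Si.
Second mineral: 224.680 g Si in 812.353 g formula = 27.66 wt% Si.
31.35% − 27.66% gives a difference of 3.69 percentage points.

3.69 percentage points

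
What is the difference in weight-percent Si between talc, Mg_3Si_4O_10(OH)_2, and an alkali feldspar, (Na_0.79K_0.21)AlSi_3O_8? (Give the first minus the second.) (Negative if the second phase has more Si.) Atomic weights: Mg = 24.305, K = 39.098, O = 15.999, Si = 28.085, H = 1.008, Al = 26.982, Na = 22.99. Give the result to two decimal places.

-2.10 percentage points

Si in Mg_3Si_4O_10(OH)_2: molar mass 379.259 g/mol; 4×28.085 = 112.340 g → 29.62 wt%.
Si in (Na_0.79K_0.21)AlSi_3O_8: molar mass 265.602 g/mol; 3×28.085 = 84.255 g → 31.72 wt%.
Difference = 29.62 − 31.72 = -2.10 percentage points.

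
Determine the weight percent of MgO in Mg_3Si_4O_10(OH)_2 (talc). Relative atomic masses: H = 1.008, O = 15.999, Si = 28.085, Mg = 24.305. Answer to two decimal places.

Formula mass = 379.259 g/mol.
3 Mg → 3.0000 mol MgO per formula unit; M(MgO) = 40.304, so MgO mass = 120.912 g.
120.912/379.259 × 100 = 31.88 wt%.

31.88 wt%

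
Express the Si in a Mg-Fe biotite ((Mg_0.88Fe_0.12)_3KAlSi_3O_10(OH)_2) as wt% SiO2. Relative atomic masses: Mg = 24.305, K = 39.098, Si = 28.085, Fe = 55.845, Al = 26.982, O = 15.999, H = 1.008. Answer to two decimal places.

M((Mg_0.88Fe_0.12)_3KAlSi_3O_10(OH)_2) = 428.608 g/mol; M(SiO2) = 60.083 g/mol.
Moles SiO2 per formula unit = 3 Si ÷ 1 = 3.0000.
SiO2 fraction = (3.0000 × 60.083) / 428.608 = 180.249/428.608 = 0.4205.

42.05 wt%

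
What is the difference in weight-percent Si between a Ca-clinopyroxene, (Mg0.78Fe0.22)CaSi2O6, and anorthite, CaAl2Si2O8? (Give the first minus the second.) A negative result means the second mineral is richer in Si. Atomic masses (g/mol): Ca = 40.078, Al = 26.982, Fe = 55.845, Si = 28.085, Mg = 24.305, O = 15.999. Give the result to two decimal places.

4.94 percentage points

Si in (Mg0.78Fe0.22)CaSi2O6: molar mass 223.486 g/mol; 2×28.085 = 56.170 g → 25.13 wt%.
Si in CaAl2Si2O8: molar mass 278.204 g/mol; 2×28.085 = 56.170 g → 20.19 wt%.
Difference = 25.13 − 20.19 = 4.94 percentage points.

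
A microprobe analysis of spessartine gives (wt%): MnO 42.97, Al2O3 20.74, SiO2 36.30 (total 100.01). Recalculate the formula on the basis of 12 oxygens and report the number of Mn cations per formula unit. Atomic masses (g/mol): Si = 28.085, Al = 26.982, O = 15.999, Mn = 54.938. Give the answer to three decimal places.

42.97 wt% MnO ÷ 70.937 g/mol = 0.60575 mol, giving 0.60575 Mn and 0.60575 O.
20.74 wt% Al2O3 ÷ 101.961 g/mol = 0.20341 mol, giving 0.40682 Al and 0.61023 O.
36.30 wt% SiO2 ÷ 60.083 g/mol = 0.60416 mol, giving 0.60416 Si and 1.20832 O.
Oxygen sums to 2.42430; scaling by 12/2.42430 = 4.94988 puts the formula on 12 O.
Mn: 0.60575 × 4.94988 = 2.998 atoms per formula unit.

2.998 Mn apfu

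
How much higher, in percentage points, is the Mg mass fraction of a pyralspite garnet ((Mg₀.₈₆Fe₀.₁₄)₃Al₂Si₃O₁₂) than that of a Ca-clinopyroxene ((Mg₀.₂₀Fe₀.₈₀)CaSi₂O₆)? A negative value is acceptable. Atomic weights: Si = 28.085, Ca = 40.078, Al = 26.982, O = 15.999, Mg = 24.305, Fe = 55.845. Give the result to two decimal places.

M((Mg₀.₈₆Fe₀.₁₄)₃Al₂Si₃O₁₂) = 416.369 g/mol, so wt% Mg = 62.707/416.369 × 100 = 15.06%.
M((Mg₀.₂₀Fe₀.₈₀)CaSi₂O₆) = 241.779 g/mol, so wt% Mg = 4.861/241.779 × 100 = 2.01%.
15.06 − 2.01 = 13.05 pp.

13.05 percentage points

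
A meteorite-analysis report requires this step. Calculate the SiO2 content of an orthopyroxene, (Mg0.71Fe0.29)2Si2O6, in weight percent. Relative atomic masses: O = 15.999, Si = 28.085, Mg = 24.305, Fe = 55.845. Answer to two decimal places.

Molar mass of (Mg0.71Fe0.29)2Si2O6 = 1.42×24.305 + 0.58×55.845 + 2×28.085 + 6×15.999 = 219.067 g/mol.
Each formula unit contains 2 Si, equivalent to 2/1 = 2.0000 mol SiO2.
M(SiO2) = 1×28.085 + 2×15.999 = 60.083 g/mol.
Mass of SiO2 per formula unit = 2.0000 × 60.083 = 120.166 g.
SiO2 wt% = 120.166 / 219.067 × 100 = 54.85%.

54.85 wt%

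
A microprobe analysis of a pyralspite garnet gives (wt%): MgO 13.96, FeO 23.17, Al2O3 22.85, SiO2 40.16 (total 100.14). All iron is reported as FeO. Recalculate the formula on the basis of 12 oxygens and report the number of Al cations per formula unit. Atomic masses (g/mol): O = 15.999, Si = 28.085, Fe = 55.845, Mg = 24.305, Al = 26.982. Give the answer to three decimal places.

MgO: 13.96/40.304 = 0.34637 mol → 0.34637 mol Mg, 0.34637 mol O.
FeO: 23.17/71.844 = 0.32250 mol → 0.32250 mol Fe, 0.32250 mol O.
Al2O3: 22.85/101.961 = 0.22411 mol → 0.44822 mol Al, 0.67233 mol O.
SiO2: 40.16/60.083 = 0.66841 mol → 0.66841 mol Si, 1.33682 mol O.
Total oxygen = 2.67802 mol. Normalization factor = 12/2.67802 = 4.48092.
Al per 12 O = 0.44822 × 4.48092 = 2.008.

2.008 Al apfu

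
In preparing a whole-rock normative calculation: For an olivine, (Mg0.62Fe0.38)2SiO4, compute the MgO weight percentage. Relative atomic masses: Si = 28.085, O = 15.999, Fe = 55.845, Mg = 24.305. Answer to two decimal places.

30.35 wt%

Molar mass of (Mg0.62Fe0.38)2SiO4 = 1.24×24.305 + 0.76×55.845 + 1×28.085 + 4×15.999 = 164.661 g/mol.
Each formula unit contains 1.24 Mg, equivalent to 1.24/1 = 1.2400 mol MgO.
M(MgO) = 1×24.305 + 1×15.999 = 40.304 g/mol.
Mass of MgO per formula unit = 1.2400 × 40.304 = 49.977 g.
MgO wt% = 49.977 / 164.661 × 100 = 30.35%.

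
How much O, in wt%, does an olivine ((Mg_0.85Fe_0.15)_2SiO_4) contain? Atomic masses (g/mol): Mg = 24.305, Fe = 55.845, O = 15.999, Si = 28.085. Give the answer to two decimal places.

42.62 wt%

Molar mass of (Mg_0.85Fe_0.15)_2SiO_4: 1.70*24.305 + 0.30*55.845 + 1*28.085 + 4*15.999 = 150.153 g/mol.
Mass of O per formula unit: 4 × 15.999 = 63.996 g.
Weight fraction O = 63.996 / 150.153 = 0.4262.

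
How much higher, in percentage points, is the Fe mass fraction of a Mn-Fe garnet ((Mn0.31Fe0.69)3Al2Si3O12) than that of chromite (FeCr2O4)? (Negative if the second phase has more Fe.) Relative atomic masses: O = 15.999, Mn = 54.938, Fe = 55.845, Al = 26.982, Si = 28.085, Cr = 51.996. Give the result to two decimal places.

Fe in (Mn0.31Fe0.69)3Al2Si3O12: molar mass 496.898 g/mol; 2.07×55.845 = 115.599 g → 23.26 wt%.
Fe in FeCr2O4: molar mass 223.833 g/mol; 1×55.845 = 55.845 g → 24.95 wt%.
Difference = 23.26 − 24.95 = -1.69 percentage points.

-1.69 percentage points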